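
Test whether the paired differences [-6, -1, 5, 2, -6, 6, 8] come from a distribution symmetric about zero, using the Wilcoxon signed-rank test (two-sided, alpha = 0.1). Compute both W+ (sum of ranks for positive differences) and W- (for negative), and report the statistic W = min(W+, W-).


Step 1: Drop any zero differences (none here) and take |d_i|.
|d| = [6, 1, 5, 2, 6, 6, 8]
Step 2: Midrank |d_i| (ties get averaged ranks).
ranks: |6|->5, |1|->1, |5|->3, |2|->2, |6|->5, |6|->5, |8|->7
Step 3: Attach original signs; sum ranks with positive sign and with negative sign.
W+ = 3 + 2 + 5 + 7 = 17
W- = 5 + 1 + 5 = 11
(Check: W+ + W- = 28 should equal n(n+1)/2 = 28.)
Step 4: Test statistic W = min(W+, W-) = 11.
Step 5: Ties in |d|, so use the tie-corrected normal approximation.
        E[W] = n(n+1)/4 = 7*8/4 = 14.
        Tie groups: |d|=6 (t=3); sum(t^3 - t) = 24.
        Var[W] = n(n+1)(2n+1)/24 - sum(t^3-t)/48 = 840/24 - 24/48 = 34.5.
        z = (W - E[W]) / sqrt(Var[W]) = (11 - 14) / 5.8737 = -0.5108.
        Two-sided p = 2*Phi(z) = 0.609523.
Step 6: alpha = 0.1. fail to reject H0.

W+ = 17, W- = 11, W = min = 11, p = 0.609523, fail to reject H0.


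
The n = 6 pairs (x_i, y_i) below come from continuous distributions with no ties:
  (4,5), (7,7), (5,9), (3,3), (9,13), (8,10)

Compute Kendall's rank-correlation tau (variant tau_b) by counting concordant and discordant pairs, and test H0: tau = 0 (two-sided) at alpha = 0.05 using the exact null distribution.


Step 1: Enumerate the 15 unordered pairs (i,j) with i<j and classify each by sign(x_j-x_i) * sign(y_j-y_i).
  (1,2):dx=+3,dy=+2->C; (1,3):dx=+1,dy=+4->C; (1,4):dx=-1,dy=-2->C; (1,5):dx=+5,dy=+8->C
  (1,6):dx=+4,dy=+5->C; (2,3):dx=-2,dy=+2->D; (2,4):dx=-4,dy=-4->C; (2,5):dx=+2,dy=+6->C
  (2,6):dx=+1,dy=+3->C; (3,4):dx=-2,dy=-6->C; (3,5):dx=+4,dy=+4->C; (3,6):dx=+3,dy=+1->C
  (4,5):dx=+6,dy=+10->C; (4,6):dx=+5,dy=+7->C; (5,6):dx=-1,dy=-3->C
Step 2: C = 14, D = 1, total pairs = 15.
Step 3: tau = (C - D)/(n(n-1)/2) = (14 - 1)/15 = 0.866667.
Step 4: Exact two-sided p-value (enumerate n! = 720 permutations of y under H0): p = 0.016667.
Step 5: alpha = 0.05. reject H0.

tau_b = 0.8667 (C=14, D=1), p = 0.016667, reject H0.


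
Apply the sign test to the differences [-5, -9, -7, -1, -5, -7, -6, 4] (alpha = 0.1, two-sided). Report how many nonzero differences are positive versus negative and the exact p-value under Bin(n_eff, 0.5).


Step 1: Discard zero differences. Original n = 8; n_eff = number of nonzero differences = 8.
Nonzero differences (with sign): -5, -9, -7, -1, -5, -7, -6, +4
Step 2: Count signs: positive = 1, negative = 7.
Step 3: Under H0: P(positive) = 0.5, so the number of positives S ~ Bin(8, 0.5).
Step 4: Two-sided exact p-value = sum of Bin(8,0.5) probabilities at or below the observed probability = 0.070312.
Step 5: alpha = 0.1. reject H0.

n_eff = 8, pos = 1, neg = 7, p = 0.070312, reject H0.


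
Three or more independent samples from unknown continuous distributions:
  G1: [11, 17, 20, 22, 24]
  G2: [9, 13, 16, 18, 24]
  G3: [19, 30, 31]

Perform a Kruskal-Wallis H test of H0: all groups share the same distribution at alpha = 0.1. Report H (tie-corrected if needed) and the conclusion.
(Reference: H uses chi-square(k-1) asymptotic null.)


Step 1: Combine all N = 13 observations and assign midranks.
sorted (value, group, rank): (9,G2,1), (11,G1,2), (13,G2,3), (16,G2,4), (17,G1,5), (18,G2,6), (19,G3,7), (20,G1,8), (22,G1,9), (24,G1,10.5), (24,G2,10.5), (30,G3,12), (31,G3,13)
Step 2: Sum ranks within each group.
R_1 = 34.5 (n_1 = 5)
R_2 = 24.5 (n_2 = 5)
R_3 = 32 (n_3 = 3)
Step 3: H = 12/(N(N+1)) * sum(R_i^2/n_i) - 3(N+1)
     = 12/(13*14) * (34.5^2/5 + 24.5^2/5 + 32^2/3) - 3*14
     = 0.065934 * 699.433 - 42
     = 4.116484.
Step 4: Ties present; correction factor C = 1 - 6/(13^3 - 13) = 0.997253. Corrected H = 4.116484 / 0.997253 = 4.127824.
Step 5: Under H0, H ~ chi^2(2); p-value = 0.126956.
Step 6: alpha = 0.1. fail to reject H0.

H = 4.1278, df = 2, p = 0.126956, fail to reject H0.


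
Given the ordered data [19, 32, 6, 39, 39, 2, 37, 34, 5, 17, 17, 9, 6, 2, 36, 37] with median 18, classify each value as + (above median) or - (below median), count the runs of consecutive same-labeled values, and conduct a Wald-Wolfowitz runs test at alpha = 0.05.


Step 1: Compute median = 18; label A = above, B = below.
Labels in order: AABAABAABBBBBBAA  (n_A = 8, n_B = 8)
Step 2: Count runs R = 7.
Step 3: Under H0 (random ordering), E[R] = 2*n_A*n_B/(n_A+n_B) + 1 = 2*8*8/16 + 1 = 9.0000.
        Var[R] = 2*n_A*n_B*(2*n_A*n_B - n_A - n_B) / ((n_A+n_B)^2 * (n_A+n_B-1)) = 14336/3840 = 3.7333.
        SD[R] = 1.9322.
Step 4: Continuity-corrected z = (R + 0.5 - E[R]) / SD[R] = (7 + 0.5 - 9.0000) / 1.9322 = -0.7763.
Step 5: Two-sided p-value via normal approximation = 2*(1 - Phi(|z|)) = 0.437558.
Step 6: alpha = 0.05. fail to reject H0.

R = 7, z = -0.7763, p = 0.437558, fail to reject H0.


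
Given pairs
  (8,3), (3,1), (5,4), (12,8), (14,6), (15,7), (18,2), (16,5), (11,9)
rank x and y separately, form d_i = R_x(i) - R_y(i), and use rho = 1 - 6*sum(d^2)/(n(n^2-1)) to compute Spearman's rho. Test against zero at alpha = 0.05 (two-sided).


Step 1: Rank x and y separately (midranks; no ties here).
rank(x): 8->3, 3->1, 5->2, 12->5, 14->6, 15->7, 18->9, 16->8, 11->4
rank(y): 3->3, 1->1, 4->4, 8->8, 6->6, 7->7, 2->2, 5->5, 9->9
Step 2: d_i = R_x(i) - R_y(i); compute d_i^2.
  (3-3)^2=0, (1-1)^2=0, (2-4)^2=4, (5-8)^2=9, (6-6)^2=0, (7-7)^2=0, (9-2)^2=49, (8-5)^2=9, (4-9)^2=25
sum(d^2) = 96.
Step 3: rho = 1 - 6*96 / (9*(9^2 - 1)) = 1 - 576/720 = 0.200000.
Step 4: Under H0, t = rho * sqrt((n-2)/(1-rho^2)) = 0.5401 ~ t(7).
Step 5: Two-sided p-value from the t-distribution with 7 df = 0.605901.
Step 6: alpha = 0.05. fail to reject H0.

rho = 0.2000, p = 0.605901, fail to reject H0 at alpha = 0.05.


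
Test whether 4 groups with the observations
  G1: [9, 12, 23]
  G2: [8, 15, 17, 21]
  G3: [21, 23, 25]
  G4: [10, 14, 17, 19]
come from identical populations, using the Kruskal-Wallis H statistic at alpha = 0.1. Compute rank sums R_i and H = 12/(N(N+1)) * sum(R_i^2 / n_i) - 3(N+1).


Step 1: Combine all N = 14 observations and assign midranks.
sorted (value, group, rank): (8,G2,1), (9,G1,2), (10,G4,3), (12,G1,4), (14,G4,5), (15,G2,6), (17,G2,7.5), (17,G4,7.5), (19,G4,9), (21,G2,10.5), (21,G3,10.5), (23,G1,12.5), (23,G3,12.5), (25,G3,14)
Step 2: Sum ranks within each group.
R_1 = 18.5 (n_1 = 3)
R_2 = 25 (n_2 = 4)
R_3 = 37 (n_3 = 3)
R_4 = 24.5 (n_4 = 4)
Step 3: H = 12/(N(N+1)) * sum(R_i^2/n_i) - 3(N+1)
     = 12/(14*15) * (18.5^2/3 + 25^2/4 + 37^2/3 + 24.5^2/4) - 3*15
     = 0.057143 * 876.729 - 45
     = 5.098810.
Step 4: Ties present; correction factor C = 1 - 18/(14^3 - 14) = 0.993407. Corrected H = 5.098810 / 0.993407 = 5.132651.
Step 5: Under H0, H ~ chi^2(3); p-value = 0.162338.
Step 6: alpha = 0.1. fail to reject H0.

H = 5.1327, df = 3, p = 0.162338, fail to reject H0.


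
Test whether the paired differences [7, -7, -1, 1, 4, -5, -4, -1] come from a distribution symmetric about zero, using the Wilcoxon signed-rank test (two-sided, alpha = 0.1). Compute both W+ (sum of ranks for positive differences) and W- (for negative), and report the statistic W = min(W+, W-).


Step 1: Drop any zero differences (none here) and take |d_i|.
|d| = [7, 7, 1, 1, 4, 5, 4, 1]
Step 2: Midrank |d_i| (ties get averaged ranks).
ranks: |7|->7.5, |7|->7.5, |1|->2, |1|->2, |4|->4.5, |5|->6, |4|->4.5, |1|->2
Step 3: Attach original signs; sum ranks with positive sign and with negative sign.
W+ = 7.5 + 2 + 4.5 = 14
W- = 7.5 + 2 + 6 + 4.5 + 2 = 22
(Check: W+ + W- = 36 should equal n(n+1)/2 = 36.)
Step 4: Test statistic W = min(W+, W-) = 14.
Step 5: Ties in |d|, so use the tie-corrected normal approximation.
        E[W] = n(n+1)/4 = 8*9/4 = 18.
        Tie groups: |d|=1 (t=3), |d|=4 (t=2), |d|=7 (t=2); sum(t^3 - t) = 36.
        Var[W] = n(n+1)(2n+1)/24 - sum(t^3-t)/48 = 1224/24 - 36/48 = 50.25.
        z = (W - E[W]) / sqrt(Var[W]) = (14 - 18) / 7.0887 = -0.5643.
        Two-sided p = 2*Phi(z) = 0.572566.
Step 6: alpha = 0.1. fail to reject H0.

W+ = 14, W- = 22, W = min = 14, p = 0.572566, fail to reject H0.


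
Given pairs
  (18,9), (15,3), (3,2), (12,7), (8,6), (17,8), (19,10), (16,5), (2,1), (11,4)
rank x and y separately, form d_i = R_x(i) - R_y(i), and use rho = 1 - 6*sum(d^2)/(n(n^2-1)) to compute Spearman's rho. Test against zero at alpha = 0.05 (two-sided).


Step 1: Rank x and y separately (midranks; no ties here).
rank(x): 18->9, 15->6, 3->2, 12->5, 8->3, 17->8, 19->10, 16->7, 2->1, 11->4
rank(y): 9->9, 3->3, 2->2, 7->7, 6->6, 8->8, 10->10, 5->5, 1->1, 4->4
Step 2: d_i = R_x(i) - R_y(i); compute d_i^2.
  (9-9)^2=0, (6-3)^2=9, (2-2)^2=0, (5-7)^2=4, (3-6)^2=9, (8-8)^2=0, (10-10)^2=0, (7-5)^2=4, (1-1)^2=0, (4-4)^2=0
sum(d^2) = 26.
Step 3: rho = 1 - 6*26 / (10*(10^2 - 1)) = 1 - 156/990 = 0.842424.
Step 4: Under H0, t = rho * sqrt((n-2)/(1-rho^2)) = 4.4222 ~ t(8).
Step 5: Two-sided p-value from the t-distribution with 8 df = 0.002220.
Step 6: alpha = 0.05. reject H0.

rho = 0.8424, p = 0.002220, reject H0 at alpha = 0.05.


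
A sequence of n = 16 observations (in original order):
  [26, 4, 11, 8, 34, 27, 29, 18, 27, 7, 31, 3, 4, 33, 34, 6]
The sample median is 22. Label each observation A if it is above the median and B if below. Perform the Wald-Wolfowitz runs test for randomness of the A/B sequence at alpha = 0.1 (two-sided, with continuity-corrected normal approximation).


Step 1: Compute median = 22; label A = above, B = below.
Labels in order: ABBBAAABABABBAAB  (n_A = 8, n_B = 8)
Step 2: Count runs R = 10.
Step 3: Under H0 (random ordering), E[R] = 2*n_A*n_B/(n_A+n_B) + 1 = 2*8*8/16 + 1 = 9.0000.
        Var[R] = 2*n_A*n_B*(2*n_A*n_B - n_A - n_B) / ((n_A+n_B)^2 * (n_A+n_B-1)) = 14336/3840 = 3.7333.
        SD[R] = 1.9322.
Step 4: Continuity-corrected z = (R - 0.5 - E[R]) / SD[R] = (10 - 0.5 - 9.0000) / 1.9322 = 0.2588.
Step 5: Two-sided p-value via normal approximation = 2*(1 - Phi(|z|)) = 0.795809.
Step 6: alpha = 0.1. fail to reject H0.

R = 10, z = 0.2588, p = 0.795809, fail to reject H0.


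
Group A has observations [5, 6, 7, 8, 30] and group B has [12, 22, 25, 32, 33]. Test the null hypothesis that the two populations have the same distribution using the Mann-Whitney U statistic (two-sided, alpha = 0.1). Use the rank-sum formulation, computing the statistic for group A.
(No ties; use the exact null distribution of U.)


Step 1: Combine and sort all 10 observations; assign midranks.
sorted (value, group): (5,X), (6,X), (7,X), (8,X), (12,Y), (22,Y), (25,Y), (30,X), (32,Y), (33,Y)
ranks: 5->1, 6->2, 7->3, 8->4, 12->5, 22->6, 25->7, 30->8, 32->9, 33->10
Step 2: Rank sum for X: R1 = 1 + 2 + 3 + 4 + 8 = 18.
Step 3: U_X = R1 - n1(n1+1)/2 = 18 - 5*6/2 = 18 - 15 = 3.
       U_Y = n1*n2 - U_X = 25 - 3 = 22.
Step 4: No ties, so the exact null distribution of U (based on enumerating the C(10,5) = 252 equally likely rank assignments) gives the two-sided p-value.
Step 5: p-value = 0.055556; compare to alpha = 0.1. reject H0.

U_X = 3, p = 0.055556, reject H0 at alpha = 0.1.


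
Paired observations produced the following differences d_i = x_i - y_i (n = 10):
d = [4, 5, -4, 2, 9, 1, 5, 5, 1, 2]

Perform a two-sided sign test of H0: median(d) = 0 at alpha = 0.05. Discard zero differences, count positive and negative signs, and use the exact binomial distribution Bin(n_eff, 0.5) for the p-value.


Step 1: Discard zero differences. Original n = 10; n_eff = number of nonzero differences = 10.
Nonzero differences (with sign): +4, +5, -4, +2, +9, +1, +5, +5, +1, +2
Step 2: Count signs: positive = 9, negative = 1.
Step 3: Under H0: P(positive) = 0.5, so the number of positives S ~ Bin(10, 0.5).
Step 4: Two-sided exact p-value = sum of Bin(10,0.5) probabilities at or below the observed probability = 0.021484.
Step 5: alpha = 0.05. reject H0.

n_eff = 10, pos = 9, neg = 1, p = 0.021484, reject H0.


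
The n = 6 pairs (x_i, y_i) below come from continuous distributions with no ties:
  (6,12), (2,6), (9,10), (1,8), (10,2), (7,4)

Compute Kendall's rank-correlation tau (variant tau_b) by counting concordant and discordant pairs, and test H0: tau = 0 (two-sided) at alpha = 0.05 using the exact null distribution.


Step 1: Enumerate the 15 unordered pairs (i,j) with i<j and classify each by sign(x_j-x_i) * sign(y_j-y_i).
  (1,2):dx=-4,dy=-6->C; (1,3):dx=+3,dy=-2->D; (1,4):dx=-5,dy=-4->C; (1,5):dx=+4,dy=-10->D
  (1,6):dx=+1,dy=-8->D; (2,3):dx=+7,dy=+4->C; (2,4):dx=-1,dy=+2->D; (2,5):dx=+8,dy=-4->D
  (2,6):dx=+5,dy=-2->D; (3,4):dx=-8,dy=-2->C; (3,5):dx=+1,dy=-8->D; (3,6):dx=-2,dy=-6->C
  (4,5):dx=+9,dy=-6->D; (4,6):dx=+6,dy=-4->D; (5,6):dx=-3,dy=+2->D
Step 2: C = 5, D = 10, total pairs = 15.
Step 3: tau = (C - D)/(n(n-1)/2) = (5 - 10)/15 = -0.333333.
Step 4: Exact two-sided p-value (enumerate n! = 720 permutations of y under H0): p = 0.469444.
Step 5: alpha = 0.05. fail to reject H0.

tau_b = -0.3333 (C=5, D=10), p = 0.469444, fail to reject H0.


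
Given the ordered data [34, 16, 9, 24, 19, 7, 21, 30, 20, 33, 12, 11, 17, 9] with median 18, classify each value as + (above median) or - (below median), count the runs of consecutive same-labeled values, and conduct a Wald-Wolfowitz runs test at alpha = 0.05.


Step 1: Compute median = 18; label A = above, B = below.
Labels in order: ABBAABAAAABBBB  (n_A = 7, n_B = 7)
Step 2: Count runs R = 6.
Step 3: Under H0 (random ordering), E[R] = 2*n_A*n_B/(n_A+n_B) + 1 = 2*7*7/14 + 1 = 8.0000.
        Var[R] = 2*n_A*n_B*(2*n_A*n_B - n_A - n_B) / ((n_A+n_B)^2 * (n_A+n_B-1)) = 8232/2548 = 3.2308.
        SD[R] = 1.7974.
Step 4: Continuity-corrected z = (R + 0.5 - E[R]) / SD[R] = (6 + 0.5 - 8.0000) / 1.7974 = -0.8345.
Step 5: Two-sided p-value via normal approximation = 2*(1 - Phi(|z|)) = 0.403986.
Step 6: alpha = 0.05. fail to reject H0.

R = 6, z = -0.8345, p = 0.403986, fail to reject H0.


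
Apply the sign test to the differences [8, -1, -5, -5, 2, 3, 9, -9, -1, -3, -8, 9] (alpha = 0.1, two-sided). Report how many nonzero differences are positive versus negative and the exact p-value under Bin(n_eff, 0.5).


Step 1: Discard zero differences. Original n = 12; n_eff = number of nonzero differences = 12.
Nonzero differences (with sign): +8, -1, -5, -5, +2, +3, +9, -9, -1, -3, -8, +9
Step 2: Count signs: positive = 5, negative = 7.
Step 3: Under H0: P(positive) = 0.5, so the number of positives S ~ Bin(12, 0.5).
Step 4: Two-sided exact p-value = sum of Bin(12,0.5) probabilities at or below the observed probability = 0.774414.
Step 5: alpha = 0.1. fail to reject H0.

n_eff = 12, pos = 5, neg = 7, p = 0.774414, fail to reject H0.


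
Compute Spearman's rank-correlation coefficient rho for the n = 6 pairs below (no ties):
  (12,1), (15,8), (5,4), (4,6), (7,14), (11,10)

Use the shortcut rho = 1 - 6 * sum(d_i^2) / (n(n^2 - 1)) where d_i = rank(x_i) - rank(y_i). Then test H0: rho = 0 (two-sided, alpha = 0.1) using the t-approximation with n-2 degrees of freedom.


Step 1: Rank x and y separately (midranks; no ties here).
rank(x): 12->5, 15->6, 5->2, 4->1, 7->3, 11->4
rank(y): 1->1, 8->4, 4->2, 6->3, 14->6, 10->5
Step 2: d_i = R_x(i) - R_y(i); compute d_i^2.
  (5-1)^2=16, (6-4)^2=4, (2-2)^2=0, (1-3)^2=4, (3-6)^2=9, (4-5)^2=1
sum(d^2) = 34.
Step 3: rho = 1 - 6*34 / (6*(6^2 - 1)) = 1 - 204/210 = 0.028571.
Step 4: Under H0, t = rho * sqrt((n-2)/(1-rho^2)) = 0.0572 ~ t(4).
Step 5: Two-sided p-value from the t-distribution with 4 df = 0.957155.
Step 6: alpha = 0.1. fail to reject H0.

rho = 0.0286, p = 0.957155, fail to reject H0 at alpha = 0.1.


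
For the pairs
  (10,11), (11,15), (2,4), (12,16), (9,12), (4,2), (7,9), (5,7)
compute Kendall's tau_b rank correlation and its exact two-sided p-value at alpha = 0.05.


Step 1: Enumerate the 28 unordered pairs (i,j) with i<j and classify each by sign(x_j-x_i) * sign(y_j-y_i).
  (1,2):dx=+1,dy=+4->C; (1,3):dx=-8,dy=-7->C; (1,4):dx=+2,dy=+5->C; (1,5):dx=-1,dy=+1->D
  (1,6):dx=-6,dy=-9->C; (1,7):dx=-3,dy=-2->C; (1,8):dx=-5,dy=-4->C; (2,3):dx=-9,dy=-11->C
  (2,4):dx=+1,dy=+1->C; (2,5):dx=-2,dy=-3->C; (2,6):dx=-7,dy=-13->C; (2,7):dx=-4,dy=-6->C
  (2,8):dx=-6,dy=-8->C; (3,4):dx=+10,dy=+12->C; (3,5):dx=+7,dy=+8->C; (3,6):dx=+2,dy=-2->D
  (3,7):dx=+5,dy=+5->C; (3,8):dx=+3,dy=+3->C; (4,5):dx=-3,dy=-4->C; (4,6):dx=-8,dy=-14->C
  (4,7):dx=-5,dy=-7->C; (4,8):dx=-7,dy=-9->C; (5,6):dx=-5,dy=-10->C; (5,7):dx=-2,dy=-3->C
  (5,8):dx=-4,dy=-5->C; (6,7):dx=+3,dy=+7->C; (6,8):dx=+1,dy=+5->C; (7,8):dx=-2,dy=-2->C
Step 2: C = 26, D = 2, total pairs = 28.
Step 3: tau = (C - D)/(n(n-1)/2) = (26 - 2)/28 = 0.857143.
Step 4: Exact two-sided p-value (enumerate n! = 40320 permutations of y under H0): p = 0.001736.
Step 5: alpha = 0.05. reject H0.

tau_b = 0.8571 (C=26, D=2), p = 0.001736, reject H0.


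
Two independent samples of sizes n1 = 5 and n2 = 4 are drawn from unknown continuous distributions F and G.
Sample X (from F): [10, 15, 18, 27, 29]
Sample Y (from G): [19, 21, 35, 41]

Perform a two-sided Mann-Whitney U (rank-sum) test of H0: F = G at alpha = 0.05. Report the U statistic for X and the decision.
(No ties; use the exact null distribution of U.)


Step 1: Combine and sort all 9 observations; assign midranks.
sorted (value, group): (10,X), (15,X), (18,X), (19,Y), (21,Y), (27,X), (29,X), (35,Y), (41,Y)
ranks: 10->1, 15->2, 18->3, 19->4, 21->5, 27->6, 29->7, 35->8, 41->9
Step 2: Rank sum for X: R1 = 1 + 2 + 3 + 6 + 7 = 19.
Step 3: U_X = R1 - n1(n1+1)/2 = 19 - 5*6/2 = 19 - 15 = 4.
       U_Y = n1*n2 - U_X = 20 - 4 = 16.
Step 4: No ties, so the exact null distribution of U (based on enumerating the C(9,5) = 126 equally likely rank assignments) gives the two-sided p-value.
Step 5: p-value = 0.190476; compare to alpha = 0.05. fail to reject H0.

U_X = 4, p = 0.190476, fail to reject H0 at alpha = 0.05.


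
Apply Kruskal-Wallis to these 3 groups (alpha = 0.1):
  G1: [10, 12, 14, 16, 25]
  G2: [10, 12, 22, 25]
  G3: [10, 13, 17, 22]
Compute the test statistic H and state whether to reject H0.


Step 1: Combine all N = 13 observations and assign midranks.
sorted (value, group, rank): (10,G1,2), (10,G2,2), (10,G3,2), (12,G1,4.5), (12,G2,4.5), (13,G3,6), (14,G1,7), (16,G1,8), (17,G3,9), (22,G2,10.5), (22,G3,10.5), (25,G1,12.5), (25,G2,12.5)
Step 2: Sum ranks within each group.
R_1 = 34 (n_1 = 5)
R_2 = 29.5 (n_2 = 4)
R_3 = 27.5 (n_3 = 4)
Step 3: H = 12/(N(N+1)) * sum(R_i^2/n_i) - 3(N+1)
     = 12/(13*14) * (34^2/5 + 29.5^2/4 + 27.5^2/4) - 3*14
     = 0.065934 * 637.825 - 42
     = 0.054396.
Step 4: Ties present; correction factor C = 1 - 42/(13^3 - 13) = 0.980769. Corrected H = 0.054396 / 0.980769 = 0.055462.
Step 5: Under H0, H ~ chi^2(2); p-value = 0.972650.
Step 6: alpha = 0.1. fail to reject H0.

H = 0.0555, df = 2, p = 0.972650, fail to reject H0.


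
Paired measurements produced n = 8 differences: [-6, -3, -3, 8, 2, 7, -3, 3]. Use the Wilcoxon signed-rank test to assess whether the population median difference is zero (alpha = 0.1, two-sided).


Step 1: Drop any zero differences (none here) and take |d_i|.
|d| = [6, 3, 3, 8, 2, 7, 3, 3]
Step 2: Midrank |d_i| (ties get averaged ranks).
ranks: |6|->6, |3|->3.5, |3|->3.5, |8|->8, |2|->1, |7|->7, |3|->3.5, |3|->3.5
Step 3: Attach original signs; sum ranks with positive sign and with negative sign.
W+ = 8 + 1 + 7 + 3.5 = 19.5
W- = 6 + 3.5 + 3.5 + 3.5 = 16.5
(Check: W+ + W- = 36 should equal n(n+1)/2 = 36.)
Step 4: Test statistic W = min(W+, W-) = 16.5.
Step 5: Ties in |d|, so use the tie-corrected normal approximation.
        E[W] = n(n+1)/4 = 8*9/4 = 18.
        Tie groups: |d|=3 (t=4); sum(t^3 - t) = 60.
        Var[W] = n(n+1)(2n+1)/24 - sum(t^3-t)/48 = 1224/24 - 60/48 = 49.75.
        z = (W - E[W]) / sqrt(Var[W]) = (16.5 - 18) / 7.0534 = -0.2127.
        Two-sided p = 2*Phi(z) = 0.831589.
Step 6: alpha = 0.1. fail to reject H0.

W+ = 19.5, W- = 16.5, W = min = 16.5, p = 0.831589, fail to reject H0.


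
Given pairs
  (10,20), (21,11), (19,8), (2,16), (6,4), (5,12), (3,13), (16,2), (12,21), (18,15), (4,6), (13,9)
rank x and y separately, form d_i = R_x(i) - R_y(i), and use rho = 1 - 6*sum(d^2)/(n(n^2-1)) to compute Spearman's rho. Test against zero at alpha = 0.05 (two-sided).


Step 1: Rank x and y separately (midranks; no ties here).
rank(x): 10->6, 21->12, 19->11, 2->1, 6->5, 5->4, 3->2, 16->9, 12->7, 18->10, 4->3, 13->8
rank(y): 20->11, 11->6, 8->4, 16->10, 4->2, 12->7, 13->8, 2->1, 21->12, 15->9, 6->3, 9->5
Step 2: d_i = R_x(i) - R_y(i); compute d_i^2.
  (6-11)^2=25, (12-6)^2=36, (11-4)^2=49, (1-10)^2=81, (5-2)^2=9, (4-7)^2=9, (2-8)^2=36, (9-1)^2=64, (7-12)^2=25, (10-9)^2=1, (3-3)^2=0, (8-5)^2=9
sum(d^2) = 344.
Step 3: rho = 1 - 6*344 / (12*(12^2 - 1)) = 1 - 2064/1716 = -0.202797.
Step 4: Under H0, t = rho * sqrt((n-2)/(1-rho^2)) = -0.6549 ~ t(10).
Step 5: Two-sided p-value from the t-distribution with 10 df = 0.527302.
Step 6: alpha = 0.05. fail to reject H0.

rho = -0.2028, p = 0.527302, fail to reject H0 at alpha = 0.05.


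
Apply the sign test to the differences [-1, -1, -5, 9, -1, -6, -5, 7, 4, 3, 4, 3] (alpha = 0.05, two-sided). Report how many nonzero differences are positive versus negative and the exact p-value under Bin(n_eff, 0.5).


Step 1: Discard zero differences. Original n = 12; n_eff = number of nonzero differences = 12.
Nonzero differences (with sign): -1, -1, -5, +9, -1, -6, -5, +7, +4, +3, +4, +3
Step 2: Count signs: positive = 6, negative = 6.
Step 3: Under H0: P(positive) = 0.5, so the number of positives S ~ Bin(12, 0.5).
Step 4: Two-sided exact p-value = sum of Bin(12,0.5) probabilities at or below the observed probability = 1.000000.
Step 5: alpha = 0.05. fail to reject H0.

n_eff = 12, pos = 6, neg = 6, p = 1.000000, fail to reject H0.


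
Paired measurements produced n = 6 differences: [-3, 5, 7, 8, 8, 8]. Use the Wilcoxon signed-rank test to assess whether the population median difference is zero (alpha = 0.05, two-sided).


Step 1: Drop any zero differences (none here) and take |d_i|.
|d| = [3, 5, 7, 8, 8, 8]
Step 2: Midrank |d_i| (ties get averaged ranks).
ranks: |3|->1, |5|->2, |7|->3, |8|->5, |8|->5, |8|->5
Step 3: Attach original signs; sum ranks with positive sign and with negative sign.
W+ = 2 + 3 + 5 + 5 + 5 = 20
W- = 1 = 1
(Check: W+ + W- = 21 should equal n(n+1)/2 = 21.)
Step 4: Test statistic W = min(W+, W-) = 1.
Step 5: Ties in |d|, so use the tie-corrected normal approximation.
        E[W] = n(n+1)/4 = 6*7/4 = 10.5.
        Tie groups: |d|=8 (t=3); sum(t^3 - t) = 24.
        Var[W] = n(n+1)(2n+1)/24 - sum(t^3-t)/48 = 546/24 - 24/48 = 22.25.
        z = (W - E[W]) / sqrt(Var[W]) = (1 - 10.5) / 4.7170 = -2.0140.
        Two-sided p = 2*Phi(z) = 0.044010.
Step 6: alpha = 0.05. reject H0.

W+ = 20, W- = 1, W = min = 1, p = 0.044010, reject H0.


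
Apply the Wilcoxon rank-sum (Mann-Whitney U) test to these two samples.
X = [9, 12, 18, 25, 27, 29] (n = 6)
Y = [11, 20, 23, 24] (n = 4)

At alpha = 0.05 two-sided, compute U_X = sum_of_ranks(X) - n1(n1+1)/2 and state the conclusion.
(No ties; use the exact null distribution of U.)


Step 1: Combine and sort all 10 observations; assign midranks.
sorted (value, group): (9,X), (11,Y), (12,X), (18,X), (20,Y), (23,Y), (24,Y), (25,X), (27,X), (29,X)
ranks: 9->1, 11->2, 12->3, 18->4, 20->5, 23->6, 24->7, 25->8, 27->9, 29->10
Step 2: Rank sum for X: R1 = 1 + 3 + 4 + 8 + 9 + 10 = 35.
Step 3: U_X = R1 - n1(n1+1)/2 = 35 - 6*7/2 = 35 - 21 = 14.
       U_Y = n1*n2 - U_X = 24 - 14 = 10.
Step 4: No ties, so the exact null distribution of U (based on enumerating the C(10,6) = 210 equally likely rank assignments) gives the two-sided p-value.
Step 5: p-value = 0.761905; compare to alpha = 0.05. fail to reject H0.

U_X = 14, p = 0.761905, fail to reject H0 at alpha = 0.05.


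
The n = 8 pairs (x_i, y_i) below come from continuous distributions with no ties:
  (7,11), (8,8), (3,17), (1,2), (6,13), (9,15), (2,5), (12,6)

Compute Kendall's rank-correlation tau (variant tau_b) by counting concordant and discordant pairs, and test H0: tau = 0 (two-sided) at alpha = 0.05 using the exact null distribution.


Step 1: Enumerate the 28 unordered pairs (i,j) with i<j and classify each by sign(x_j-x_i) * sign(y_j-y_i).
  (1,2):dx=+1,dy=-3->D; (1,3):dx=-4,dy=+6->D; (1,4):dx=-6,dy=-9->C; (1,5):dx=-1,dy=+2->D
  (1,6):dx=+2,dy=+4->C; (1,7):dx=-5,dy=-6->C; (1,8):dx=+5,dy=-5->D; (2,3):dx=-5,dy=+9->D
  (2,4):dx=-7,dy=-6->C; (2,5):dx=-2,dy=+5->D; (2,6):dx=+1,dy=+7->C; (2,7):dx=-6,dy=-3->C
  (2,8):dx=+4,dy=-2->D; (3,4):dx=-2,dy=-15->C; (3,5):dx=+3,dy=-4->D; (3,6):dx=+6,dy=-2->D
  (3,7):dx=-1,dy=-12->C; (3,8):dx=+9,dy=-11->D; (4,5):dx=+5,dy=+11->C; (4,6):dx=+8,dy=+13->C
  (4,7):dx=+1,dy=+3->C; (4,8):dx=+11,dy=+4->C; (5,6):dx=+3,dy=+2->C; (5,7):dx=-4,dy=-8->C
  (5,8):dx=+6,dy=-7->D; (6,7):dx=-7,dy=-10->C; (6,8):dx=+3,dy=-9->D; (7,8):dx=+10,dy=+1->C
Step 2: C = 16, D = 12, total pairs = 28.
Step 3: tau = (C - D)/(n(n-1)/2) = (16 - 12)/28 = 0.142857.
Step 4: Exact two-sided p-value (enumerate n! = 40320 permutations of y under H0): p = 0.719544.
Step 5: alpha = 0.05. fail to reject H0.

tau_b = 0.1429 (C=16, D=12), p = 0.719544, fail to reject H0.


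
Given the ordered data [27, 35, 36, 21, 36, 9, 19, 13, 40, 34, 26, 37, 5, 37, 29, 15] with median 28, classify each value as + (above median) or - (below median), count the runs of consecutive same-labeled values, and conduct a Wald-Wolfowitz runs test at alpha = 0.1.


Step 1: Compute median = 28; label A = above, B = below.
Labels in order: BAABABBBAABABAAB  (n_A = 8, n_B = 8)
Step 2: Count runs R = 11.
Step 3: Under H0 (random ordering), E[R] = 2*n_A*n_B/(n_A+n_B) + 1 = 2*8*8/16 + 1 = 9.0000.
        Var[R] = 2*n_A*n_B*(2*n_A*n_B - n_A - n_B) / ((n_A+n_B)^2 * (n_A+n_B-1)) = 14336/3840 = 3.7333.
        SD[R] = 1.9322.
Step 4: Continuity-corrected z = (R - 0.5 - E[R]) / SD[R] = (11 - 0.5 - 9.0000) / 1.9322 = 0.7763.
Step 5: Two-sided p-value via normal approximation = 2*(1 - Phi(|z|)) = 0.437558.
Step 6: alpha = 0.1. fail to reject H0.

R = 11, z = 0.7763, p = 0.437558, fail to reject H0.


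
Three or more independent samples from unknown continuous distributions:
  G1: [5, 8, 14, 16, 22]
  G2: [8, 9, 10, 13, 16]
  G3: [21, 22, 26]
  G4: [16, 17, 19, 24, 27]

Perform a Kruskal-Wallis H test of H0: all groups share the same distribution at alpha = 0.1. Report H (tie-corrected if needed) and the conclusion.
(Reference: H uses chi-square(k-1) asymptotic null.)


Step 1: Combine all N = 18 observations and assign midranks.
sorted (value, group, rank): (5,G1,1), (8,G1,2.5), (8,G2,2.5), (9,G2,4), (10,G2,5), (13,G2,6), (14,G1,7), (16,G1,9), (16,G2,9), (16,G4,9), (17,G4,11), (19,G4,12), (21,G3,13), (22,G1,14.5), (22,G3,14.5), (24,G4,16), (26,G3,17), (27,G4,18)
Step 2: Sum ranks within each group.
R_1 = 34 (n_1 = 5)
R_2 = 26.5 (n_2 = 5)
R_3 = 44.5 (n_3 = 3)
R_4 = 66 (n_4 = 5)
Step 3: H = 12/(N(N+1)) * sum(R_i^2/n_i) - 3(N+1)
     = 12/(18*19) * (34^2/5 + 26.5^2/5 + 44.5^2/3 + 66^2/5) - 3*19
     = 0.035088 * 1902.93 - 57
     = 9.769591.
Step 4: Ties present; correction factor C = 1 - 36/(18^3 - 18) = 0.993808. Corrected H = 9.769591 / 0.993808 = 9.830460.
Step 5: Under H0, H ~ chi^2(3); p-value = 0.020064.
Step 6: alpha = 0.1. reject H0.

H = 9.8305, df = 3, p = 0.020064, reject H0.


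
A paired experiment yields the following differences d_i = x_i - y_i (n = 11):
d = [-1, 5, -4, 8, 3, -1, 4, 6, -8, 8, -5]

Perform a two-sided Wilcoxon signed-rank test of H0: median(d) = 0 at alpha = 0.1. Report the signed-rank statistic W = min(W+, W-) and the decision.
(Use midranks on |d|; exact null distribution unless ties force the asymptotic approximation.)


Step 1: Drop any zero differences (none here) and take |d_i|.
|d| = [1, 5, 4, 8, 3, 1, 4, 6, 8, 8, 5]
Step 2: Midrank |d_i| (ties get averaged ranks).
ranks: |1|->1.5, |5|->6.5, |4|->4.5, |8|->10, |3|->3, |1|->1.5, |4|->4.5, |6|->8, |8|->10, |8|->10, |5|->6.5
Step 3: Attach original signs; sum ranks with positive sign and with negative sign.
W+ = 6.5 + 10 + 3 + 4.5 + 8 + 10 = 42
W- = 1.5 + 4.5 + 1.5 + 10 + 6.5 = 24
(Check: W+ + W- = 66 should equal n(n+1)/2 = 66.)
Step 4: Test statistic W = min(W+, W-) = 24.
Step 5: Ties in |d|, so use the tie-corrected normal approximation.
        E[W] = n(n+1)/4 = 11*12/4 = 33.
        Tie groups: |d|=1 (t=2), |d|=4 (t=2), |d|=5 (t=2), |d|=8 (t=3); sum(t^3 - t) = 42.
        Var[W] = n(n+1)(2n+1)/24 - sum(t^3-t)/48 = 3036/24 - 42/48 = 125.625.
        z = (W - E[W]) / sqrt(Var[W]) = (24 - 33) / 11.2083 = -0.8030.
        Two-sided p = 2*Phi(z) = 0.421987.
Step 6: alpha = 0.1. fail to reject H0.

W+ = 42, W- = 24, W = min = 24, p = 0.421987, fail to reject H0.


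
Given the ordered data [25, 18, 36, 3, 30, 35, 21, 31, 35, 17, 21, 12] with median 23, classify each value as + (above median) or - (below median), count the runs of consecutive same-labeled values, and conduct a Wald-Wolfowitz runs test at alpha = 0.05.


Step 1: Compute median = 23; label A = above, B = below.
Labels in order: ABABAABAABBB  (n_A = 6, n_B = 6)
Step 2: Count runs R = 8.
Step 3: Under H0 (random ordering), E[R] = 2*n_A*n_B/(n_A+n_B) + 1 = 2*6*6/12 + 1 = 7.0000.
        Var[R] = 2*n_A*n_B*(2*n_A*n_B - n_A - n_B) / ((n_A+n_B)^2 * (n_A+n_B-1)) = 4320/1584 = 2.7273.
        SD[R] = 1.6514.
Step 4: Continuity-corrected z = (R - 0.5 - E[R]) / SD[R] = (8 - 0.5 - 7.0000) / 1.6514 = 0.3028.
Step 5: Two-sided p-value via normal approximation = 2*(1 - Phi(|z|)) = 0.762069.
Step 6: alpha = 0.05. fail to reject H0.

R = 8, z = 0.3028, p = 0.762069, fail to reject H0.


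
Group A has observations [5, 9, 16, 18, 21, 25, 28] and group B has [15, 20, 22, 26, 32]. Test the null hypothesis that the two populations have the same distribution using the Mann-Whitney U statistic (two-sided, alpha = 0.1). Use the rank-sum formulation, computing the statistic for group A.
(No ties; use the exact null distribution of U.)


Step 1: Combine and sort all 12 observations; assign midranks.
sorted (value, group): (5,X), (9,X), (15,Y), (16,X), (18,X), (20,Y), (21,X), (22,Y), (25,X), (26,Y), (28,X), (32,Y)
ranks: 5->1, 9->2, 15->3, 16->4, 18->5, 20->6, 21->7, 22->8, 25->9, 26->10, 28->11, 32->12
Step 2: Rank sum for X: R1 = 1 + 2 + 4 + 5 + 7 + 9 + 11 = 39.
Step 3: U_X = R1 - n1(n1+1)/2 = 39 - 7*8/2 = 39 - 28 = 11.
       U_Y = n1*n2 - U_X = 35 - 11 = 24.
Step 4: No ties, so the exact null distribution of U (based on enumerating the C(12,7) = 792 equally likely rank assignments) gives the two-sided p-value.
Step 5: p-value = 0.343434; compare to alpha = 0.1. fail to reject H0.

U_X = 11, p = 0.343434, fail to reject H0 at alpha = 0.1.


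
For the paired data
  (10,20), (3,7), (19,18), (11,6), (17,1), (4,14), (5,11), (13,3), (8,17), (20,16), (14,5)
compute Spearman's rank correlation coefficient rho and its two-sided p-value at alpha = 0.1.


Step 1: Rank x and y separately (midranks; no ties here).
rank(x): 10->5, 3->1, 19->10, 11->6, 17->9, 4->2, 5->3, 13->7, 8->4, 20->11, 14->8
rank(y): 20->11, 7->5, 18->10, 6->4, 1->1, 14->7, 11->6, 3->2, 17->9, 16->8, 5->3
Step 2: d_i = R_x(i) - R_y(i); compute d_i^2.
  (5-11)^2=36, (1-5)^2=16, (10-10)^2=0, (6-4)^2=4, (9-1)^2=64, (2-7)^2=25, (3-6)^2=9, (7-2)^2=25, (4-9)^2=25, (11-8)^2=9, (8-3)^2=25
sum(d^2) = 238.
Step 3: rho = 1 - 6*238 / (11*(11^2 - 1)) = 1 - 1428/1320 = -0.081818.
Step 4: Under H0, t = rho * sqrt((n-2)/(1-rho^2)) = -0.2463 ~ t(9).
Step 5: Two-sided p-value from the t-distribution with 9 df = 0.810990.
Step 6: alpha = 0.1. fail to reject H0.

rho = -0.0818, p = 0.810990, fail to reject H0 at alpha = 0.1.


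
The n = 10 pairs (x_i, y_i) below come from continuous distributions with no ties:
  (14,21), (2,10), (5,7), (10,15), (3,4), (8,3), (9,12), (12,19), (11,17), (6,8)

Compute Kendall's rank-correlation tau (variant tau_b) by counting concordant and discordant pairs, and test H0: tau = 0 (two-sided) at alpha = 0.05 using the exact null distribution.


Step 1: Enumerate the 45 unordered pairs (i,j) with i<j and classify each by sign(x_j-x_i) * sign(y_j-y_i).
  (1,2):dx=-12,dy=-11->C; (1,3):dx=-9,dy=-14->C; (1,4):dx=-4,dy=-6->C; (1,5):dx=-11,dy=-17->C
  (1,6):dx=-6,dy=-18->C; (1,7):dx=-5,dy=-9->C; (1,8):dx=-2,dy=-2->C; (1,9):dx=-3,dy=-4->C
  (1,10):dx=-8,dy=-13->C; (2,3):dx=+3,dy=-3->D; (2,4):dx=+8,dy=+5->C; (2,5):dx=+1,dy=-6->D
  (2,6):dx=+6,dy=-7->D; (2,7):dx=+7,dy=+2->C; (2,8):dx=+10,dy=+9->C; (2,9):dx=+9,dy=+7->C
  (2,10):dx=+4,dy=-2->D; (3,4):dx=+5,dy=+8->C; (3,5):dx=-2,dy=-3->C; (3,6):dx=+3,dy=-4->D
  (3,7):dx=+4,dy=+5->C; (3,8):dx=+7,dy=+12->C; (3,9):dx=+6,dy=+10->C; (3,10):dx=+1,dy=+1->C
  (4,5):dx=-7,dy=-11->C; (4,6):dx=-2,dy=-12->C; (4,7):dx=-1,dy=-3->C; (4,8):dx=+2,dy=+4->C
  (4,9):dx=+1,dy=+2->C; (4,10):dx=-4,dy=-7->C; (5,6):dx=+5,dy=-1->D; (5,7):dx=+6,dy=+8->C
  (5,8):dx=+9,dy=+15->C; (5,9):dx=+8,dy=+13->C; (5,10):dx=+3,dy=+4->C; (6,7):dx=+1,dy=+9->C
  (6,8):dx=+4,dy=+16->C; (6,9):dx=+3,dy=+14->C; (6,10):dx=-2,dy=+5->D; (7,8):dx=+3,dy=+7->C
  (7,9):dx=+2,dy=+5->C; (7,10):dx=-3,dy=-4->C; (8,9):dx=-1,dy=-2->C; (8,10):dx=-6,dy=-11->C
  (9,10):dx=-5,dy=-9->C
Step 2: C = 38, D = 7, total pairs = 45.
Step 3: tau = (C - D)/(n(n-1)/2) = (38 - 7)/45 = 0.688889.
Step 4: Exact two-sided p-value (enumerate n! = 3628800 permutations of y under H0): p = 0.004687.
Step 5: alpha = 0.05. reject H0.

tau_b = 0.6889 (C=38, D=7), p = 0.004687, reject H0.


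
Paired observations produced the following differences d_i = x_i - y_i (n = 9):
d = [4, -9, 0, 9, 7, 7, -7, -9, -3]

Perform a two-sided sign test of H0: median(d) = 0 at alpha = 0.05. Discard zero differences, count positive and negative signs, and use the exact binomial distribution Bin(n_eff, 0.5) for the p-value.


Step 1: Discard zero differences. Original n = 9; n_eff = number of nonzero differences = 8.
Nonzero differences (with sign): +4, -9, +9, +7, +7, -7, -9, -3
Step 2: Count signs: positive = 4, negative = 4.
Step 3: Under H0: P(positive) = 0.5, so the number of positives S ~ Bin(8, 0.5).
Step 4: Two-sided exact p-value = sum of Bin(8,0.5) probabilities at or below the observed probability = 1.000000.
Step 5: alpha = 0.05. fail to reject H0.

n_eff = 8, pos = 4, neg = 4, p = 1.000000, fail to reject H0.


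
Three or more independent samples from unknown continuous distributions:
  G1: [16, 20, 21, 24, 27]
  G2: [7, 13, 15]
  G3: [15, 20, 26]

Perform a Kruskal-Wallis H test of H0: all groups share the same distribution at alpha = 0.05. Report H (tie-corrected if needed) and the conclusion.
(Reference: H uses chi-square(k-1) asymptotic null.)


Step 1: Combine all N = 11 observations and assign midranks.
sorted (value, group, rank): (7,G2,1), (13,G2,2), (15,G2,3.5), (15,G3,3.5), (16,G1,5), (20,G1,6.5), (20,G3,6.5), (21,G1,8), (24,G1,9), (26,G3,10), (27,G1,11)
Step 2: Sum ranks within each group.
R_1 = 39.5 (n_1 = 5)
R_2 = 6.5 (n_2 = 3)
R_3 = 20 (n_3 = 3)
Step 3: H = 12/(N(N+1)) * sum(R_i^2/n_i) - 3(N+1)
     = 12/(11*12) * (39.5^2/5 + 6.5^2/3 + 20^2/3) - 3*12
     = 0.090909 * 459.467 - 36
     = 5.769697.
Step 4: Ties present; correction factor C = 1 - 12/(11^3 - 11) = 0.990909. Corrected H = 5.769697 / 0.990909 = 5.822630.
Step 5: Under H0, H ~ chi^2(2); p-value = 0.054404.
Step 6: alpha = 0.05. fail to reject H0.

H = 5.8226, df = 2, p = 0.054404, fail to reject H0.


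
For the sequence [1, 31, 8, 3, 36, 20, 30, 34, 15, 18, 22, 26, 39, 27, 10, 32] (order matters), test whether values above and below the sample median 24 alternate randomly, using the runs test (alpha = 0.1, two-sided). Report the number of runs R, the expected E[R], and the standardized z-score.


Step 1: Compute median = 24; label A = above, B = below.
Labels in order: BABBABAABBBAAABA  (n_A = 8, n_B = 8)
Step 2: Count runs R = 10.
Step 3: Under H0 (random ordering), E[R] = 2*n_A*n_B/(n_A+n_B) + 1 = 2*8*8/16 + 1 = 9.0000.
        Var[R] = 2*n_A*n_B*(2*n_A*n_B - n_A - n_B) / ((n_A+n_B)^2 * (n_A+n_B-1)) = 14336/3840 = 3.7333.
        SD[R] = 1.9322.
Step 4: Continuity-corrected z = (R - 0.5 - E[R]) / SD[R] = (10 - 0.5 - 9.0000) / 1.9322 = 0.2588.
Step 5: Two-sided p-value via normal approximation = 2*(1 - Phi(|z|)) = 0.795809.
Step 6: alpha = 0.1. fail to reject H0.

R = 10, z = 0.2588, p = 0.795809, fail to reject H0.


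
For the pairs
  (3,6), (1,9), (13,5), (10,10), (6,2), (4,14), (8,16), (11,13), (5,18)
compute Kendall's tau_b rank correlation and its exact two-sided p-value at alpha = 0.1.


Step 1: Enumerate the 36 unordered pairs (i,j) with i<j and classify each by sign(x_j-x_i) * sign(y_j-y_i).
  (1,2):dx=-2,dy=+3->D; (1,3):dx=+10,dy=-1->D; (1,4):dx=+7,dy=+4->C; (1,5):dx=+3,dy=-4->D
  (1,6):dx=+1,dy=+8->C; (1,7):dx=+5,dy=+10->C; (1,8):dx=+8,dy=+7->C; (1,9):dx=+2,dy=+12->C
  (2,3):dx=+12,dy=-4->D; (2,4):dx=+9,dy=+1->C; (2,5):dx=+5,dy=-7->D; (2,6):dx=+3,dy=+5->C
  (2,7):dx=+7,dy=+7->C; (2,8):dx=+10,dy=+4->C; (2,9):dx=+4,dy=+9->C; (3,4):dx=-3,dy=+5->D
  (3,5):dx=-7,dy=-3->C; (3,6):dx=-9,dy=+9->D; (3,7):dx=-5,dy=+11->D; (3,8):dx=-2,dy=+8->D
  (3,9):dx=-8,dy=+13->D; (4,5):dx=-4,dy=-8->C; (4,6):dx=-6,dy=+4->D; (4,7):dx=-2,dy=+6->D
  (4,8):dx=+1,dy=+3->C; (4,9):dx=-5,dy=+8->D; (5,6):dx=-2,dy=+12->D; (5,7):dx=+2,dy=+14->C
  (5,8):dx=+5,dy=+11->C; (5,9):dx=-1,dy=+16->D; (6,7):dx=+4,dy=+2->C; (6,8):dx=+7,dy=-1->D
  (6,9):dx=+1,dy=+4->C; (7,8):dx=+3,dy=-3->D; (7,9):dx=-3,dy=+2->D; (8,9):dx=-6,dy=+5->D
Step 2: C = 17, D = 19, total pairs = 36.
Step 3: tau = (C - D)/(n(n-1)/2) = (17 - 19)/36 = -0.055556.
Step 4: Exact two-sided p-value (enumerate n! = 362880 permutations of y under H0): p = 0.919455.
Step 5: alpha = 0.1. fail to reject H0.

tau_b = -0.0556 (C=17, D=19), p = 0.919455, fail to reject H0.


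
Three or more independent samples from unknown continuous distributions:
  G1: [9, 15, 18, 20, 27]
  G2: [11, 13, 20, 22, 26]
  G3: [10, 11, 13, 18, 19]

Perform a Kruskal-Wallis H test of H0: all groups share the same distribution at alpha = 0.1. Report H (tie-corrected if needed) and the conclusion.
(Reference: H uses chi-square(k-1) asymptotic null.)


Step 1: Combine all N = 15 observations and assign midranks.
sorted (value, group, rank): (9,G1,1), (10,G3,2), (11,G2,3.5), (11,G3,3.5), (13,G2,5.5), (13,G3,5.5), (15,G1,7), (18,G1,8.5), (18,G3,8.5), (19,G3,10), (20,G1,11.5), (20,G2,11.5), (22,G2,13), (26,G2,14), (27,G1,15)
Step 2: Sum ranks within each group.
R_1 = 43 (n_1 = 5)
R_2 = 47.5 (n_2 = 5)
R_3 = 29.5 (n_3 = 5)
Step 3: H = 12/(N(N+1)) * sum(R_i^2/n_i) - 3(N+1)
     = 12/(15*16) * (43^2/5 + 47.5^2/5 + 29.5^2/5) - 3*16
     = 0.050000 * 995.1 - 48
     = 1.755000.
Step 4: Ties present; correction factor C = 1 - 24/(15^3 - 15) = 0.992857. Corrected H = 1.755000 / 0.992857 = 1.767626.
Step 5: Under H0, H ~ chi^2(2); p-value = 0.413204.
Step 6: alpha = 0.1. fail to reject H0.

H = 1.7676, df = 2, p = 0.413204, fail to reject H0.


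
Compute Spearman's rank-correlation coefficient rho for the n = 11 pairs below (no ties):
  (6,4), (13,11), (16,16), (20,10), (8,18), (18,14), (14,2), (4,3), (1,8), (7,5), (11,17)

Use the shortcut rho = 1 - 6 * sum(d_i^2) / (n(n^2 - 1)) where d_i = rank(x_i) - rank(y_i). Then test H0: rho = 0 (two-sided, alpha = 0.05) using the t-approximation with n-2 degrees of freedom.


Step 1: Rank x and y separately (midranks; no ties here).
rank(x): 6->3, 13->7, 16->9, 20->11, 8->5, 18->10, 14->8, 4->2, 1->1, 7->4, 11->6
rank(y): 4->3, 11->7, 16->9, 10->6, 18->11, 14->8, 2->1, 3->2, 8->5, 5->4, 17->10
Step 2: d_i = R_x(i) - R_y(i); compute d_i^2.
  (3-3)^2=0, (7-7)^2=0, (9-9)^2=0, (11-6)^2=25, (5-11)^2=36, (10-8)^2=4, (8-1)^2=49, (2-2)^2=0, (1-5)^2=16, (4-4)^2=0, (6-10)^2=16
sum(d^2) = 146.
Step 3: rho = 1 - 6*146 / (11*(11^2 - 1)) = 1 - 876/1320 = 0.336364.
Step 4: Under H0, t = rho * sqrt((n-2)/(1-rho^2)) = 1.0715 ~ t(9).
Step 5: Two-sided p-value from the t-distribution with 9 df = 0.311824.
Step 6: alpha = 0.05. fail to reject H0.

rho = 0.3364, p = 0.311824, fail to reject H0 at alpha = 0.05.


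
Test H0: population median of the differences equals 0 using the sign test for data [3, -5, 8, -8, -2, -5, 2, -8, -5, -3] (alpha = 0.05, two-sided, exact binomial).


Step 1: Discard zero differences. Original n = 10; n_eff = number of nonzero differences = 10.
Nonzero differences (with sign): +3, -5, +8, -8, -2, -5, +2, -8, -5, -3
Step 2: Count signs: positive = 3, negative = 7.
Step 3: Under H0: P(positive) = 0.5, so the number of positives S ~ Bin(10, 0.5).
Step 4: Two-sided exact p-value = sum of Bin(10,0.5) probabilities at or below the observed probability = 0.343750.
Step 5: alpha = 0.05. fail to reject H0.

n_eff = 10, pos = 3, neg = 7, p = 0.343750, fail to reject H0.
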